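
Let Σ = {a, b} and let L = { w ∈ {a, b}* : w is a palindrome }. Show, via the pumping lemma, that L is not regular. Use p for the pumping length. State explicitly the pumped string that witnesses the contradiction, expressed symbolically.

Suppose for contradiction that L is regular, and let p be the pumping length.
Take w = a^p b a^p, a palindrome of length 2p+1 ≥ p.
Write w = xyz as guaranteed by the lemma, with |xy| ≤ p and |y| ≥ 1.
Because |xy| ≤ p and w begins with p copies of a, we have y = a^k with 1 ≤ k ≤ p.
Pump with i = 2: xy^2z = a^{p+k} b a^p. Its reverse is a^p b a^{p+k}, which differs from xy^2z since k ≥ 1. So xy^2z is not a palindrome and xy^2z ∉ L.
This is a contradiction; hence L is not regular.

a^{p+k} b a^p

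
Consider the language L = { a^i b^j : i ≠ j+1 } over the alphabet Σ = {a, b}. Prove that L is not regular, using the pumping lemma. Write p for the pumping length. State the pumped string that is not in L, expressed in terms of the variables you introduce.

Assume L is regular; let p be its pumping constant.
Choose w = a^p b^{p+p!-1}. Since p ≠ (p+p!-1)+1 = p+p!, w ∈ L; and |w| ≥ p.
The pumping lemma gives a decomposition w = xyz where |xy| ≤ p and y is nonempty.
The first p characters of w are a's, so xy (and hence y) consists only of a's. Write y = a^k, 1 ≤ k ≤ p.
Since 1 ≤ k ≤ p, k divides p!; set t = 1 + p!/k. Then xy^t z has p + (p!/k)·k = p + p! copies of a. Now the a-count is p+p! and (b-count)+1 = (p+p!-1)+1 = p+p!, so i ≠ j+1 fails. So xy^t z = a^{p+p!} b^{p+p!-1} ∉ L.
This is a contradiction; hence L is not regular.

a^{p+p!} b^{p+p!-1}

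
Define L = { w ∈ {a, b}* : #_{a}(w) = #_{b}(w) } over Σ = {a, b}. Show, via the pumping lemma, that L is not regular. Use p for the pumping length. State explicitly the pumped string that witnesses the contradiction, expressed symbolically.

Suppose for contradiction that L is regular, and let p be the pumping length.
Choose w = a^p b^p ∈ L with |w| = 2p ≥ p.
The pumping lemma gives a decomposition w = xyz where |xy| ≤ p and |y| > 0.
Because |xy| ≤ p and w begins with p copies of a, we have y = a^k with 1 ≤ k ≤ p.
Pump with i = 2: xy^2z = a^{p+k} b^p has p+k occurrences of a but only p of b. Since k ≥ 1 the counts differ, so xy^2z ∉ L.
This is a contradiction; hence L is not regular.

a^{p+k} b^p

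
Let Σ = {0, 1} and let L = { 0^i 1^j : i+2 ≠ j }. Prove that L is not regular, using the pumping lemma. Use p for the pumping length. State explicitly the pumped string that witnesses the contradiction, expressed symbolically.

Toward a contradiction, assume L is regular with pumping length p.
Choose w = 0^p 1^{p+p!+2}. Since p ≠ (p+p!+2)-2 = p+p!, w ∈ L; and |w| ≥ p.
The pumping lemma gives a decomposition w = xyz where |xy| ≤ p and |y| > 0.
Because |xy| ≤ p and w begins with p copies of 0, we have y = 0^k with 1 ≤ k ≤ p.
Since 1 ≤ k ≤ p, k divides p!; set t = 1 + p!/k. Then xy^t z has p + (p!/k)·k = p + p! copies of 0. Now the 0-count is p+p! and (1-count)-2 = (p+p!+2)-2 = p+p!, so i+2 ≠ j fails. So xy^t z = 0^{p+p!} 1^{p+p!+2} ∉ L.
This is a contradiction; hence L is not regular.

0^{p+p!} 1^{p+p!+2}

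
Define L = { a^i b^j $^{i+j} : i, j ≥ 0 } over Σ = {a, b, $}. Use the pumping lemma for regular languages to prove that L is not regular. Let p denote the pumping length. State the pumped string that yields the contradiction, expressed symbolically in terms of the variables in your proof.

Assume L is regular; let p be its pumping constant.
Take w = a^p b^p $^{2p} ∈ L (with i=j=p, i+j=2p), |w| = 4p ≥ p.
By the pumping lemma, w = xyz with |xy| ≤ p and y is nonempty.
The first p characters of w are a's, so xy (and hence y) consists only of a's. Write y = a^k, 1 ≤ k ≤ p.
Consider xy^2z = a^{p+k} b^p $^{2p}. Now the a- and b-counts sum to 2p+k, but the $-count is 2p ≠ 2p+k. So xy^2z ∉ L.
Contradiction. Therefore L is not regular.

a^{p+k} b^p $^{2p}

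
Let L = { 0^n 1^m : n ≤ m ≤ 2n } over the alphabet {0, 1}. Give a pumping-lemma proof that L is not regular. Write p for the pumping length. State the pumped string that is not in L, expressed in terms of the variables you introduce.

Suppose for contradiction that L is regular, and let p be the pumping length.
Take w = 0^p 1^p ∈ L (since p ≤ p ≤ 2p), with |w| = 2p ≥ p.
By the pumping lemma, w = xyz with |xy| ≤ p and y is nonempty.
Because |xy| ≤ p and w begins with p copies of 0, we have y = 0^k with 1 ≤ k ≤ p.
Pump with i = 2: xy^2z = 0^{p+k} 1^p. Now n = p+k > p = m, so the condition n ≤ m fails. Thus xy^2z ∉ L.
This contradicts the pumping lemma, so L is not regular.

0^{p+k} 1^p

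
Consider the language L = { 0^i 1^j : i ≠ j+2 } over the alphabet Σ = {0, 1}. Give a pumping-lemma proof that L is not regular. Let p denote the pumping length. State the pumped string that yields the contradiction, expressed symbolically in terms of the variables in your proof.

Suppose for contradiction that L is regular, and let p be the pumping length.
Choose w = 0^p 1^{p+p!-2}. Since p ≠ (p+p!-2)+2 = p+p!, w ∈ L; and |w| ≥ p.
The pumping lemma gives a decomposition w = xyz where |xy| ≤ p and y is nonempty.
Because |xy| ≤ p and w begins with p copies of 0, we have y = 0^k with 1 ≤ k ≤ p.
Since 1 ≤ k ≤ p, k divides p!; set t = 1 + p!/k. Then xy^t z has p + (p!/k)·k = p + p! copies of 0. Now the 0-count is p+p! and (1-count)+2 = (p+p!-2)+2 = p+p!, so i ≠ j+2 fails. So xy^t z = 0^{p+p!} 1^{p+p!-2} ∉ L.
This contradicts the pumping lemma, so L is not regular.

0^{p+p!} 1^{p+p!-2}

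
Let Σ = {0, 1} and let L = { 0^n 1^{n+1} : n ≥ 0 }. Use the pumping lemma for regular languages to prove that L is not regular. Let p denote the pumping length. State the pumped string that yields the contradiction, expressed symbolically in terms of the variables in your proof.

0^{p+k} 1^{p+1}

Assume L is regular; let p be its pumping constant.
Let w = 0^p 1^{p+1} ∈ L; note |w| = 2p+1 ≥ p.
By the pumping lemma, w = xyz with |xy| ≤ p and |y| > 0.
Since the first p symbols of w are all 0's and |xy| ≤ p, y lies entirely in the leading 0-block: y = 0^k for some k with 1 ≤ k ≤ p.
Pump with i = 2: xy^2z = 0^{p+k} 1^{p+1}. For this to lie in L we would need p+1 = (p+k)+1, which forces k = 0. But k ≥ 1, so xy^2z ∉ L.
This is a contradiction; hence L is not regular.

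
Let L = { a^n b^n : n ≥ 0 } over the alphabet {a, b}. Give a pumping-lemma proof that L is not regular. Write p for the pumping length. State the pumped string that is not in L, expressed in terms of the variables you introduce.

Assume L is regular. Let p be the pumping length given by the pumping lemma.
Take w = a^p b^p. Then w ∈ L and |w| = 2p ≥ p.
By the pumping lemma, w = xyz with |xy| ≤ p and y is nonempty.
The first p characters of w are a's, so xy (and hence y) consists only of a's. Write y = a^k, 1 ≤ k ≤ p.
Pump with i = 2: xy^2z = a^{p+k} b^p. For this to lie in L we would need p = p+k, which forces k = 0. But k ≥ 1, so xy^2z ∉ L.
This is a contradiction; hence L is not regular.

a^{p+k} b^p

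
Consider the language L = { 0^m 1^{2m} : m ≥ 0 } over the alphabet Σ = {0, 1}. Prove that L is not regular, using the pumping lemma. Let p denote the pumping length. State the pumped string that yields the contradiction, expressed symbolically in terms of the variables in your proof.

0^{p+k} 1^{2p}

Suppose for contradiction that L is regular, and let p be the pumping length.
Choose w = 0^p 1^{2p}, which is in L with |w| = 3p ≥ p.
The pumping lemma gives a decomposition w = xyz where |xy| ≤ p and |y| ≥ 1.
Since the first p symbols of w are all 0's and |xy| ≤ p, y lies entirely in the leading 0-block: y = 0^k for some k with 1 ≤ k ≤ p.
Pump with i = 2: xy^2z = 0^{p+k} 1^{2p}. For this to lie in L we would need 2p = 2(p+k), which forces k = 0. But k ≥ 1, so xy^2z ∉ L.
This is a contradiction; hence L is not regular.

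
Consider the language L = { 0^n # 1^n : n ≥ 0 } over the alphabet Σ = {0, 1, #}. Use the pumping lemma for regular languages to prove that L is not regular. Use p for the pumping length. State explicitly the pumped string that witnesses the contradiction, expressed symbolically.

0^{p+k} # 1^p

Toward a contradiction, assume L is regular with pumping length p.
Take w = 0^p # 1^p ∈ L with |w| = 2p+1 ≥ p.
Write w = xyz as guaranteed by the lemma, with |xy| ≤ p and y is nonempty.
The first p characters of w are 0's, so xy (and hence y) consists only of 0's. Write y = 0^k, 1 ≤ k ≤ p.
Pump with i = 2: xy^2z = 0^{p+k} # 1^p, which would require p+k = p. But k ≥ 1, so xy^2z ∉ L.
This is a contradiction; hence L is not regular.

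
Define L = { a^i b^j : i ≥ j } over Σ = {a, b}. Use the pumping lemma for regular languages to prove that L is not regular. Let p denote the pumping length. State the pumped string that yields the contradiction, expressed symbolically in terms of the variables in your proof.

Toward a contradiction, assume L is regular with pumping length p.
Choose w = a^p b^p ∈ L, with |w| = 2p ≥ p.
By the pumping lemma, w = xyz with |xy| ≤ p and |y| > 0.
Because |xy| ≤ p and w begins with p copies of a, we have y = a^k with 1 ≤ k ≤ p.
Consider xy^0z = xz = a^{p-k} b^p. Since k ≥ 1, the a-count p-k is less than p, so i ≥ j fails; thus xz ∉ L.
This contradicts the pumping lemma, so L is not regular.

a^{p-k} b^p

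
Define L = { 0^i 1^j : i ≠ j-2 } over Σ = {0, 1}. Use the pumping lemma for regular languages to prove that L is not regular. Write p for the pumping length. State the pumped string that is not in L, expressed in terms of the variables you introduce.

Assume L is regular; let p be its pumping constant.
Choose w = 0^p 1^{p+p!+2}. Since p ≠ (p+p!+2)-2 = p+p!, w ∈ L; and |w| ≥ p.
By the pumping lemma, w = xyz with |xy| ≤ p and |y| > 0.
The first p characters of w are 0's, so xy (and hence y) consists only of 0's. Write y = 0^k, 1 ≤ k ≤ p.
Since 1 ≤ k ≤ p, k divides p!; set t = 1 + p!/k. Then xy^t z has p + (p!/k)·k = p + p! copies of 0. Now the 0-count is p+p! and (1-count)-2 = (p+p!+2)-2 = p+p!, so i ≠ j-2 fails. So xy^t z = 0^{p+p!} 1^{p+p!+2} ∉ L.
This contradicts the pumping lemma, so L is not regular.

0^{p+p!} 1^{p+p!+2}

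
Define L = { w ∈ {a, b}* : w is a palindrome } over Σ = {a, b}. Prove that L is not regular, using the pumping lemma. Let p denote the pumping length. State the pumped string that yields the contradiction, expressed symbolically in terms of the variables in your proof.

Assume L is regular; let p be its pumping constant.
Take w = a^p b a^p, a palindrome of length 2p+1 ≥ p.
The pumping lemma gives a decomposition w = xyz where |xy| ≤ p and y is nonempty.
The first p characters of w are a's, so xy (and hence y) consists only of a's. Write y = a^k, 1 ≤ k ≤ p.
Pump with i = 2: xy^2z = a^{p+k} b a^p. Its reverse is a^p b a^{p+k}, which differs from xy^2z since k ≥ 1. So xy^2z is not a palindrome and xy^2z ∉ L.
This is a contradiction; hence L is not regular.

a^{p+k} b a^p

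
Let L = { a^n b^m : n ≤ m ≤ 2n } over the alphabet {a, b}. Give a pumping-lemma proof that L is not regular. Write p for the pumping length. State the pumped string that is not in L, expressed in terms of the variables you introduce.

Assume L is regular. Let p be the pumping length given by the pumping lemma.
Take w = a^p b^p ∈ L (since p ≤ p ≤ 2p), with |w| = 2p ≥ p.
By the pumping lemma, w = xyz with |xy| ≤ p and |y| ≥ 1.
Because |xy| ≤ p and w begins with p copies of a, we have y = a^k with 1 ≤ k ≤ p.
Pump with i = 2: xy^2z = a^{p+k} b^p. Now n = p+k > p = m, so the condition n ≤ m fails. Thus xy^2z ∉ L.
This contradicts the pumping lemma, so L is not regular.

a^{p+k} b^p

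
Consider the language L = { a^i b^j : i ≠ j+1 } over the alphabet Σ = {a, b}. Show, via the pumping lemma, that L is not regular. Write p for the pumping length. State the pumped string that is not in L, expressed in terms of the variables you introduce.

Toward a contradiction, assume L is regular with pumping length p.
Choose w = a^p b^{p+p!-1}. Since p ≠ (p+p!-1)+1 = p+p!, w ∈ L; and |w| ≥ p.
The pumping lemma gives a decomposition w = xyz where |xy| ≤ p and y is nonempty.
The first p characters of w are a's, so xy (and hence y) consists only of a's. Write y = a^k, 1 ≤ k ≤ p.
Since 1 ≤ k ≤ p, k divides p!; set t = 1 + p!/k. Then xy^t z has p + (p!/k)·k = p + p! copies of a. Now the a-count is p+p! and (b-count)+1 = (p+p!-1)+1 = p+p!, so i ≠ j+1 fails. So xy^t z = a^{p+p!} b^{p+p!-1} ∉ L.
This is a contradiction; hence L is not regular.

a^{p+p!} b^{p+p!-1}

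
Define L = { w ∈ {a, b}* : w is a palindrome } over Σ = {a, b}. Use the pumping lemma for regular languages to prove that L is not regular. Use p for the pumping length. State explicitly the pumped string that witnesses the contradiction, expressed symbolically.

Suppose for contradiction that L is regular, and let p be the pumping length.
Take w = a^p b a^p, a palindrome of length 2p+1 ≥ p.
The pumping lemma gives a decomposition w = xyz where |xy| ≤ p and |y| ≥ 1.
Because |xy| ≤ p and w begins with p copies of a, we have y = a^k with 1 ≤ k ≤ p.
Pump with i = 2: xy^2z = a^{p+k} b a^p. Its reverse is a^p b a^{p+k}, which differs from xy^2z since k ≥ 1. So xy^2z is not a palindrome and xy^2z ∉ L.
This contradicts the pumping lemma, so L is not regular.

a^{p+k} b a^p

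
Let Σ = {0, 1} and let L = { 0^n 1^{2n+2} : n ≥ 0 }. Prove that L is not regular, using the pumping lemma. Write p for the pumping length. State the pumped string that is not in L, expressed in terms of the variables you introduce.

Assume L is regular; let p be its pumping constant.
Take w = 0^p 1^{2p+2}. Then w ∈ L and |w| = 3p+2 ≥ p.
The pumping lemma gives a decomposition w = xyz where |xy| ≤ p and |y| > 0.
Since the first p symbols of w are all 0's and |xy| ≤ p, y lies entirely in the leading 0-block: y = 0^k for some k with 1 ≤ k ≤ p.
Pump with i = 2: xy^2z = 0^{p+k} 1^{2p+2}. For this to lie in L we would need 2p+2 = 2(p+k)+2, which forces k = 0. But k ≥ 1, so xy^2z ∉ L.
This is a contradiction; hence L is not regular.

0^{p+k} 1^{2p+2}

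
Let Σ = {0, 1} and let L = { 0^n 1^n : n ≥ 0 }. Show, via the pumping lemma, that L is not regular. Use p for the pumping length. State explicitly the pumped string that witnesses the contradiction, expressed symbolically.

0^{p+k} 1^p

Assume L is regular. Let p be the pumping length given by the pumping lemma.
Take w = 0^p 1^p. Then w ∈ L and |w| = 2p ≥ p.
Write w = xyz as guaranteed by the lemma, with |xy| ≤ p and |y| ≥ 1.
The first p characters of w are 0's, so xy (and hence y) consists only of 0's. Write y = 0^k, 1 ≤ k ≤ p.
Pump with i = 2: xy^2z = 0^{p+k} 1^p. For this to lie in L we would need p = p+k, which forces k = 0. But k ≥ 1, so xy^2z ∉ L.
This contradicts the pumping lemma, so L is not regular.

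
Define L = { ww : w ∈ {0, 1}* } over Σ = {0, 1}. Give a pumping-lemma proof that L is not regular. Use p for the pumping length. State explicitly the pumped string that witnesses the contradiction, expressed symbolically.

0^{p+k} 1^p 0^p 1^p

Assume L is regular. Let p be the pumping length given by the pumping lemma.
Take w = 0^p 1^p 0^p 1^p = uu where u = 0^p1^p; then w ∈ L and |w| = 4p ≥ p.
Write w = xyz as guaranteed by the lemma, with |xy| ≤ p and |y| ≥ 1.
Since the first p symbols of w are all 0's and |xy| ≤ p, y lies entirely in the leading 0-block: y = 0^k for some k with 1 ≤ k ≤ p.
Pump with i = 2: xy^2z = 0^{p+k} 1^p 0^p 1^p, of length 4p+k. Suppose this equals vv. The string starts with 0 and ends with 1, so v does too; thus the boundary between the two copies of v is a 1→0 transition. There is exactly one such transition, at position 2p+k, so |v| = 2p+k and |vv| = 4p+2k ≠ 4p+k since k ≥ 1. So xy^2z ∉ L.
This is a contradiction; hence L is not regular.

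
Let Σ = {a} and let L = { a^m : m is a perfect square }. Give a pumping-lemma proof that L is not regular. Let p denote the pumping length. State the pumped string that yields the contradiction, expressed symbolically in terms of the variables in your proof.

a^{p²+k}

Suppose for contradiction that L is regular, and let p be the pumping length.
Take w = a^{p²} ∈ L with |w| = p² ≥ p.
Write w = xyz as guaranteed by the lemma, with |xy| ≤ p and y is nonempty.
Then y = a^k for some k with 1 ≤ k ≤ p.
Pump with i = 2: xy^2z = a^{p²+k}. Since 1 ≤ k ≤ p, p² < p²+k ≤ p²+p < (p+1)², so p²+k lies strictly between consecutive squares and is not a perfect square. So xy^2z ∉ L.
This contradicts the pumping lemma, so L is not regular.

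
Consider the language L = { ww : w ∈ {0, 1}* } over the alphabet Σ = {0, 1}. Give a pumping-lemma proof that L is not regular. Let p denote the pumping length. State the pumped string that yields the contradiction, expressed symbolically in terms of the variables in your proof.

Assume L is regular. Let p be the pumping length given by the pumping lemma.
Take w = 0^p 1^p 0^p 1^p = uu where u = 0^p1^p; then w ∈ L and |w| = 4p ≥ p.
Write w = xyz as guaranteed by the lemma, with |xy| ≤ p and y is nonempty.
The first p characters of w are 0's, so xy (and hence y) consists only of 0's. Write y = 0^k, 1 ≤ k ≤ p.
Pump with i = 2: xy^2z = 0^{p+k} 1^p 0^p 1^p, of length 4p+k. Suppose this equals vv. The string starts with 0 and ends with 1, so v does too; thus the boundary between the two copies of v is a 1→0 transition. There is exactly one such transition, at position 2p+k, so |v| = 2p+k and |vv| = 4p+2k ≠ 4p+k since k ≥ 1. So xy^2z ∉ L.
Contradiction. Therefore L is not regular.

0^{p+k} 1^p 0^p 1^p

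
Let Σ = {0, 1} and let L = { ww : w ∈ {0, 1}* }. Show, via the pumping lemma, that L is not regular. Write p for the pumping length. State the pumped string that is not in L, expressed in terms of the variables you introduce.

0^{p+k} 1^p 0^p 1^p

Toward a contradiction, assume L is regular with pumping length p.
Take w = 0^p 1^p 0^p 1^p = uu where u = 0^p1^p; then w ∈ L and |w| = 4p ≥ p.
The pumping lemma gives a decomposition w = xyz where |xy| ≤ p and |y| > 0.
Since the first p symbols of w are all 0's and |xy| ≤ p, y lies entirely in the leading 0-block: y = 0^k for some k with 1 ≤ k ≤ p.
Pump with i = 2: xy^2z = 0^{p+k} 1^p 0^p 1^p, of length 4p+k. Suppose this equals vv. The string starts with 0 and ends with 1, so v does too; thus the boundary between the two copies of v is a 1→0 transition. There is exactly one such transition, at position 2p+k, so |v| = 2p+k and |vv| = 4p+2k ≠ 4p+k since k ≥ 1. So xy^2z ∉ L.
Contradiction. Therefore L is not regular.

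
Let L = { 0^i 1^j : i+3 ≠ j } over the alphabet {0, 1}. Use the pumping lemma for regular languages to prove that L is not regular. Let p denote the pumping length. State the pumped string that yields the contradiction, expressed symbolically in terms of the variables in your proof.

0^{p+p!} 1^{p+p!+3}

Suppose for contradiction that L is regular, and let p be the pumping length.
Choose w = 0^p 1^{p+p!+3}. Since p ≠ (p+p!+3)-3 = p+p!, w ∈ L; and |w| ≥ p.
The pumping lemma gives a decomposition w = xyz where |xy| ≤ p and |y| ≥ 1.
Since the first p symbols of w are all 0's and |xy| ≤ p, y lies entirely in the leading 0-block: y = 0^k for some k with 1 ≤ k ≤ p.
Since 1 ≤ k ≤ p, k divides p!; set t = 1 + p!/k. Then xy^t z has p + (p!/k)·k = p + p! copies of 0. Now the 0-count is p+p! and (1-count)-3 = (p+p!+3)-3 = p+p!, so i+3 ≠ j fails. So xy^t z = 0^{p+p!} 1^{p+p!+3} ∉ L.
This contradicts the pumping lemma, so L is not regular.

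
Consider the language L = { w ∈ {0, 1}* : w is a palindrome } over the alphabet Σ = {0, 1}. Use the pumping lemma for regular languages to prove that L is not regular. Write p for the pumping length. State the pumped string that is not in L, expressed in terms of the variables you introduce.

0^{p+k} 1 0^p

Assume L is regular. Let p be the pumping length given by the pumping lemma.
Take w = 0^p 1 0^p, a palindrome of length 2p+1 ≥ p.
By the pumping lemma, w = xyz with |xy| ≤ p and |y| ≥ 1.
Since the first p symbols of w are all 0's and |xy| ≤ p, y lies entirely in the leading 0-block: y = 0^k for some k with 1 ≤ k ≤ p.
Pump with i = 2: xy^2z = 0^{p+k} 1 0^p. Its reverse is 0^p 1 0^{p+k}, which differs from xy^2z since k ≥ 1. So xy^2z is not a palindrome and xy^2z ∉ L.
This contradicts the pumping lemma, so L is not regular.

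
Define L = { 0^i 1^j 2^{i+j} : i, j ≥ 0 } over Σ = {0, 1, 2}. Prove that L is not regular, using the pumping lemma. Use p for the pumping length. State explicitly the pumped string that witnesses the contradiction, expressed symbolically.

Assume L is regular. Let p be the pumping length given by the pumping lemma.
Take w = 0^p 1^p 2^{2p} ∈ L (with i=j=p, i+j=2p), |w| = 4p ≥ p.
By the pumping lemma, w = xyz with |xy| ≤ p and y is nonempty.
Because |xy| ≤ p and w begins with p copies of 0, we have y = 0^k with 1 ≤ k ≤ p.
Consider xy^2z = 0^{p+k} 1^p 2^{2p}. Now the 0- and 1-counts sum to 2p+k, but the 2-count is 2p ≠ 2p+k. So xy^2z ∉ L.
This contradicts the pumping lemma, so L is not regular.

0^{p+k} 1^p 2^{2p}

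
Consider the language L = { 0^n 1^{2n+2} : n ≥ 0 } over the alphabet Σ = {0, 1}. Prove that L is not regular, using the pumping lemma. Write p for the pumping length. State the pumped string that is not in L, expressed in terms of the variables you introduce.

0^{p+k} 1^{2p+2}

Assume L is regular. Let p be the pumping length given by the pumping lemma.
Choose w = 0^p 1^{2p+2}, which is in L with |w| = 3p+2 ≥ p.
Write w = xyz as guaranteed by the lemma, with |xy| ≤ p and y is nonempty.
Since the first p symbols of w are all 0's and |xy| ≤ p, y lies entirely in the leading 0-block: y = 0^k for some k with 1 ≤ k ≤ p.
Pump with i = 2: xy^2z = 0^{p+k} 1^{2p+2}. For this to lie in L we would need 2p+2 = 2(p+k)+2, which forces k = 0. But k ≥ 1, so xy^2z ∉ L.
Contradiction. Therefore L is not regular.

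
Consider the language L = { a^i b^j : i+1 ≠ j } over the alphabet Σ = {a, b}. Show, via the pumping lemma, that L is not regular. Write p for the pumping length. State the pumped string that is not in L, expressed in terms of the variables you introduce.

a^{p+p!} b^{p+p!+1}

Toward a contradiction, assume L is regular with pumping length p.
Choose w = a^p b^{p+p!+1}. Since p ≠ (p+p!+1)-1 = p+p!, w ∈ L; and |w| ≥ p.
By the pumping lemma, w = xyz with |xy| ≤ p and y is nonempty.
The first p characters of w are a's, so xy (and hence y) consists only of a's. Write y = a^k, 1 ≤ k ≤ p.
Since 1 ≤ k ≤ p, k divides p!; set t = 1 + p!/k. Then xy^t z has p + (p!/k)·k = p + p! copies of a. Now the a-count is p+p! and (b-count)-1 = (p+p!+1)-1 = p+p!, so i+1 ≠ j fails. So xy^t z = a^{p+p!} b^{p+p!+1} ∉ L.
This is a contradiction; hence L is not regular.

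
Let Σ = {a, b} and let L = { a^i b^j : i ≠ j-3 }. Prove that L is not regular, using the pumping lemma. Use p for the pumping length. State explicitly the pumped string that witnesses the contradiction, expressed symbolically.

a^{p+p!} b^{p+p!+3}

Toward a contradiction, assume L is regular with pumping length p.
Choose w = a^p b^{p+p!+3}. Since p ≠ (p+p!+3)-3 = p+p!, w ∈ L; and |w| ≥ p.
By the pumping lemma, w = xyz with |xy| ≤ p and |y| ≥ 1.
Since the first p symbols of w are all a's and |xy| ≤ p, y lies entirely in the leading a-block: y = a^k for some k with 1 ≤ k ≤ p.
Since 1 ≤ k ≤ p, k divides p!; set t = 1 + p!/k. Then xy^t z has p + (p!/k)·k = p + p! copies of a. Now the a-count is p+p! and (b-count)-3 = (p+p!+3)-3 = p+p!, so i ≠ j-3 fails. So xy^t z = a^{p+p!} b^{p+p!+3} ∉ L.
This contradicts the pumping lemma, so L is not regular.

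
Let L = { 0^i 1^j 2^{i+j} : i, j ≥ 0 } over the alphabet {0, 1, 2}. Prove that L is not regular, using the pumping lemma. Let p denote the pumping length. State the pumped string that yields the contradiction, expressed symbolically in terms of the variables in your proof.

0^{p+k} 1^p 2^{2p}

Assume L is regular. Let p be the pumping length given by the pumping lemma.
Take w = 0^p 1^p 2^{2p} ∈ L (with i=j=p, i+j=2p), |w| = 4p ≥ p.
By the pumping lemma, w = xyz with |xy| ≤ p and |y| ≥ 1.
Since the first p symbols of w are all 0's and |xy| ≤ p, y lies entirely in the leading 0-block: y = 0^k for some k with 1 ≤ k ≤ p.
Consider xy^2z = 0^{p+k} 1^p 2^{2p}. Now the 0- and 1-counts sum to 2p+k, but the 2-count is 2p ≠ 2p+k. So xy^2z ∉ L.
Contradiction. Therefore L is not regular.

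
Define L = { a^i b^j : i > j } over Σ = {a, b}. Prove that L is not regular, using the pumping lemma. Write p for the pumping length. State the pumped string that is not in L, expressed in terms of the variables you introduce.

a^{p+1-k} b^p

Assume L is regular. Let p be the pumping length given by the pumping lemma.
Choose w = a^{p+1} b^p ∈ L, with |w| = 2p+1 ≥ p.
Write w = xyz as guaranteed by the lemma, with |xy| ≤ p and |y| > 0.
Because |xy| ≤ p and w begins with p copies of a, we have y = a^k with 1 ≤ k ≤ p.
Consider xy^0z = xz = a^{p+1-k} b^p. Since k ≥ 1, the a-count p+1-k is at most p, so i > j fails; thus xz ∉ L.
This is a contradiction; hence L is not regular.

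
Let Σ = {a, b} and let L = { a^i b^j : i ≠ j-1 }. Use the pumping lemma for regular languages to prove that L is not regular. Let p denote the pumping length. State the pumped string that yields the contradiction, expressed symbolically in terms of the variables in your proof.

a^{p+p!} b^{p+p!+1}

Assume L is regular; let p be its pumping constant.
Choose w = a^p b^{p+p!+1}. Since p ≠ (p+p!+1)-1 = p+p!, w ∈ L; and |w| ≥ p.
By the pumping lemma, w = xyz with |xy| ≤ p and |y| ≥ 1.
The first p characters of w are a's, so xy (and hence y) consists only of a's. Write y = a^k, 1 ≤ k ≤ p.
Since 1 ≤ k ≤ p, k divides p!; set t = 1 + p!/k. Then xy^t z has p + (p!/k)·k = p + p! copies of a. Now the a-count is p+p! and (b-count)-1 = (p+p!+1)-1 = p+p!, so i ≠ j-1 fails. So xy^t z = a^{p+p!} b^{p+p!+1} ∉ L.
This contradicts the pumping lemma, so L is not regular.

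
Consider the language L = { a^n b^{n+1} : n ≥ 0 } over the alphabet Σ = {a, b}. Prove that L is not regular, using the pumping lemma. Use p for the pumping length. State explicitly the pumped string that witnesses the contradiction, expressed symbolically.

a^{p+k} b^{p+1}

Assume L is regular; let p be its pumping constant.
Let w = a^p b^{p+1} ∈ L; note |w| = 2p+1 ≥ p.
By the pumping lemma, w = xyz with |xy| ≤ p and |y| > 0.
The first p characters of w are a's, so xy (and hence y) consists only of a's. Write y = a^k, 1 ≤ k ≤ p.
Pump with i = 2: xy^2z = a^{p+k} b^{p+1}. For this to lie in L we would need p+1 = (p+k)+1, which forces k = 0. But k ≥ 1, so xy^2z ∉ L.
Contradiction. Therefore L is not regular.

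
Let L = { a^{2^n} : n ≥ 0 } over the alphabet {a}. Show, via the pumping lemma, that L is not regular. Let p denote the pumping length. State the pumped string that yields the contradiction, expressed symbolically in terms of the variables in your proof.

Suppose for contradiction that L is regular, and let p be the pumping length.
Take w = a^{2^p} ∈ L with |w| = 2^p ≥ p.
Write w = xyz as guaranteed by the lemma, with |xy| ≤ p and |y| > 0.
Then y = a^k for some k with 1 ≤ k ≤ p.
Pump with i = 2: xy^2z = a^{2^p+k}. Since 1 ≤ k ≤ p < 2^p, we have 2^p < 2^p+k < 2^{p+1}, so 2^p+k is not a power of 2. So xy^2z ∉ L.
Contradiction. Therefore L is not regular.

a^{2^p+k}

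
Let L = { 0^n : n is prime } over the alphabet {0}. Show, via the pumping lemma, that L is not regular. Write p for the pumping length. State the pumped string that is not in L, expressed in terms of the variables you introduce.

0^{q(1+k)}

Assume L is regular; let p be its pumping constant.
Let q be a prime with q ≥ p+2 (infinitely many primes exist), and take w = 0^q ∈ L with |w| = q ≥ p.
Write w = xyz as guaranteed by the lemma, with |xy| ≤ p and |y| ≥ 1.
Then y = 0^k for some k with 1 ≤ k ≤ p.
Since 1 ≤ k ≤ p, |xz| = q-k. Pump with i = q+1: |xy^{q+1}z| = (q-k)+(q+1)k = q+qk = q(1+k), which is composite (both factors ≥ 2). So xy^{q+1}z = 0^{q(1+k)} ∉ L.
This is a contradiction; hence L is not regular.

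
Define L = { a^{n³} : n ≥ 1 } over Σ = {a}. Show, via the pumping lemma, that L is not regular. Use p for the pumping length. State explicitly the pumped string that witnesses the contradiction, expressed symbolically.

a^{p³+k}

Assume L is regular; let p be its pumping constant.
Take w = a^{p³} ∈ L with |w| = p³ ≥ p.
Write w = xyz as guaranteed by the lemma, with |xy| ≤ p and |y| > 0.
Then y = a^k for some k with 1 ≤ k ≤ p.
Pump with i = 2: xy^2z = a^{p³+k}. Since 1 ≤ k ≤ p, p³ < p³+k ≤ p³+p < p³+3p²+3p+1 = (p+1)³, so p³+k is not a perfect cube. So xy^2z ∉ L.
This contradicts the pumping lemma, so L is not regular.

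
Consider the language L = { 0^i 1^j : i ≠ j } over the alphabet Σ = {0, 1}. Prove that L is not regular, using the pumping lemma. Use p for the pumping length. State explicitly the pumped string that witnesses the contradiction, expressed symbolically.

Suppose for contradiction that L is regular, and let p be the pumping length.
Choose w = 0^p 1^{p+p!}. Since p ≠ p+p!, w ∈ L; and |w| ≥ p.
The pumping lemma gives a decomposition w = xyz where |xy| ≤ p and y is nonempty.
The first p characters of w are 0's, so xy (and hence y) consists only of 0's. Write y = 0^k, 1 ≤ k ≤ p.
Since 1 ≤ k ≤ p, k divides p!; set t = 1 + p!/k. Then xy^t z has p + (p!/k)·k = p + p! copies of 0. Now the 0-count equals the 1-count, so i ≠ j fails. So xy^t z = 0^{p+p!} 1^{p+p!} ∉ L.
Contradiction. Therefore L is not regular.

0^{p+p!} 1^{p+p!}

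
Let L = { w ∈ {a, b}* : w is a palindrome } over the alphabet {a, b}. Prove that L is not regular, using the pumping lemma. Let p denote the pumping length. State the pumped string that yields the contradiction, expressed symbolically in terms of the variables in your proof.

Suppose for contradiction that L is regular, and let p be the pumping length.
Take w = a^p b a^p, a palindrome of length 2p+1 ≥ p.
By the pumping lemma, w = xyz with |xy| ≤ p and |y| ≥ 1.
Because |xy| ≤ p and w begins with p copies of a, we have y = a^k with 1 ≤ k ≤ p.
Pump with i = 2: xy^2z = a^{p+k} b a^p. Its reverse is a^p b a^{p+k}, which differs from xy^2z since k ≥ 1. So xy^2z is not a palindrome and xy^2z ∉ L.
This is a contradiction; hence L is not regular.

a^{p+k} b a^p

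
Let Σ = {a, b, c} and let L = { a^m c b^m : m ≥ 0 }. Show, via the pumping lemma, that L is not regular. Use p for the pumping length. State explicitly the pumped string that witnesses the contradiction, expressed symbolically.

a^{p+k} c b^p

Suppose for contradiction that L is regular, and let p be the pumping length.
Take w = a^p c b^p ∈ L with |w| = 2p+1 ≥ p.
Write w = xyz as guaranteed by the lemma, with |xy| ≤ p and |y| > 0.
The first p characters of w are a's, so xy (and hence y) consists only of a's. Write y = a^k, 1 ≤ k ≤ p.
Pump with i = 2: xy^2z = a^{p+k} c b^p, which would require p+k = p. But k ≥ 1, so xy^2z ∉ L.
This contradicts the pumping lemma, so L is not regular.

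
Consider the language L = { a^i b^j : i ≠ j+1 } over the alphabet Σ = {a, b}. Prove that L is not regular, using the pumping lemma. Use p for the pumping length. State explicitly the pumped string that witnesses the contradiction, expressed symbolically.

a^{p+p!} b^{p+p!-1}

Assume L is regular. Let p be the pumping length given by the pumping lemma.
Choose w = a^p b^{p+p!-1}. Since p ≠ (p+p!-1)+1 = p+p!, w ∈ L; and |w| ≥ p.
By the pumping lemma, w = xyz with |xy| ≤ p and y is nonempty.
Because |xy| ≤ p and w begins with p copies of a, we have y = a^k with 1 ≤ k ≤ p.
Since 1 ≤ k ≤ p, k divides p!; set t = 1 + p!/k. Then xy^t z has p + (p!/k)·k = p + p! copies of a. Now the a-count is p+p! and (b-count)+1 = (p+p!-1)+1 = p+p!, so i ≠ j+1 fails. So xy^t z = a^{p+p!} b^{p+p!-1} ∉ L.
Contradiction. Therefore L is not regular.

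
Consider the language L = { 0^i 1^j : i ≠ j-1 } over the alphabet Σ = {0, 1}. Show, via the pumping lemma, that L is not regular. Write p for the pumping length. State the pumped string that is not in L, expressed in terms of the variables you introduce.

0^{p+p!} 1^{p+p!+1}

Assume L is regular. Let p be the pumping length given by the pumping lemma.
Choose w = 0^p 1^{p+p!+1}. Since p ≠ (p+p!+1)-1 = p+p!, w ∈ L; and |w| ≥ p.
Write w = xyz as guaranteed by the lemma, with |xy| ≤ p and |y| ≥ 1.
The first p characters of w are 0's, so xy (and hence y) consists only of 0's. Write y = 0^k, 1 ≤ k ≤ p.
Since 1 ≤ k ≤ p, k divides p!; set t = 1 + p!/k. Then xy^t z has p + (p!/k)·k = p + p! copies of 0. Now the 0-count is p+p! and (1-count)-1 = (p+p!+1)-1 = p+p!, so i ≠ j-1 fails. So xy^t z = 0^{p+p!} 1^{p+p!+1} ∉ L.
Contradiction. Therefore L is not regular.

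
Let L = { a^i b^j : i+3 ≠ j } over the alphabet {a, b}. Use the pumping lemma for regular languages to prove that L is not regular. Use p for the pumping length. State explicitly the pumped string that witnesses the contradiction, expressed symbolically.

Assume L is regular. Let p be the pumping length given by the pumping lemma.
Choose w = a^p b^{p+p!+3}. Since p ≠ (p+p!+3)-3 = p+p!, w ∈ L; and |w| ≥ p.
By the pumping lemma, w = xyz with |xy| ≤ p and |y| ≥ 1.
The first p characters of w are a's, so xy (and hence y) consists only of a's. Write y = a^k, 1 ≤ k ≤ p.
Since 1 ≤ k ≤ p, k divides p!; set t = 1 + p!/k. Then xy^t z has p + (p!/k)·k = p + p! copies of a. Now the a-count is p+p! and (b-count)-3 = (p+p!+3)-3 = p+p!, so i+3 ≠ j fails. So xy^t z = a^{p+p!} b^{p+p!+3} ∉ L.
This is a contradiction; hence L is not regular.

a^{p+p!} b^{p+p!+3}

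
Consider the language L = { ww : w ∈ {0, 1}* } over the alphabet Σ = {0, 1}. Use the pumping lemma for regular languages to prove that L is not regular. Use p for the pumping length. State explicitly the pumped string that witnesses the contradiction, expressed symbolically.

Suppose for contradiction that L is regular, and let p be the pumping length.
Take w = 0^p 1^p 0^p 1^p = uu where u = 0^p1^p; then w ∈ L and |w| = 4p ≥ p.
The pumping lemma gives a decomposition w = xyz where |xy| ≤ p and |y| > 0.
Since the first p symbols of w are all 0's and |xy| ≤ p, y lies entirely in the leading 0-block: y = 0^k for some k with 1 ≤ k ≤ p.
Pump with i = 2: xy^2z = 0^{p+k} 1^p 0^p 1^p, of length 4p+k. Suppose this equals vv. The string starts with 0 and ends with 1, so v does too; thus the boundary between the two copies of v is a 1→0 transition. There is exactly one such transition, at position 2p+k, so |v| = 2p+k and |vv| = 4p+2k ≠ 4p+k since k ≥ 1. So xy^2z ∉ L.
This contradicts the pumping lemma, so L is not regular.

0^{p+k} 1^p 0^p 1^p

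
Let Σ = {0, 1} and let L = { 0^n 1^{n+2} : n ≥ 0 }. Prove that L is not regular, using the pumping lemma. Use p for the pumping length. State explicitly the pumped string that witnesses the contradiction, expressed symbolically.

Toward a contradiction, assume L is regular with pumping length p.
Choose w = 0^p 1^{p+2}, which is in L with |w| = 2p+2 ≥ p.
Write w = xyz as guaranteed by the lemma, with |xy| ≤ p and |y| > 0.
The first p characters of w are 0's, so xy (and hence y) consists only of 0's. Write y = 0^k, 1 ≤ k ≤ p.
Pump with i = 2: xy^2z = 0^{p+k} 1^{p+2}. For this to lie in L we would need p+2 = (p+k)+2, which forces k = 0. But k ≥ 1, so xy^2z ∉ L.
This contradicts the pumping lemma, so L is not regular.

0^{p+k} 1^{p+2}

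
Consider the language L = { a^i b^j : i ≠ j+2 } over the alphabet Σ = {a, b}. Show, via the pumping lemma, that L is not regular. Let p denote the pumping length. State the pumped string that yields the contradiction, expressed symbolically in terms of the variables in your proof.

a^{p+p!} b^{p+p!-2}

Toward a contradiction, assume L is regular with pumping length p.
Choose w = a^p b^{p+p!-2}. Since p ≠ (p+p!-2)+2 = p+p!, w ∈ L; and |w| ≥ p.
By the pumping lemma, w = xyz with |xy| ≤ p and y is nonempty.
Because |xy| ≤ p and w begins with p copies of a, we have y = a^k with 1 ≤ k ≤ p.
Since 1 ≤ k ≤ p, k divides p!; set t = 1 + p!/k. Then xy^t z has p + (p!/k)·k = p + p! copies of a. Now the a-count is p+p! and (b-count)+2 = (p+p!-2)+2 = p+p!, so i ≠ j+2 fails. So xy^t z = a^{p+p!} b^{p+p!-2} ∉ L.
Contradiction. Therefore L is not regular.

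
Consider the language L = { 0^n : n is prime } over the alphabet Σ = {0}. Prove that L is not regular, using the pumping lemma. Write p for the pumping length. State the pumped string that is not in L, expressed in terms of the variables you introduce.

Assume L is regular; let p be its pumping constant.
Let q be a prime with q ≥ p+2 (infinitely many primes exist), and take w = 0^q ∈ L with |w| = q ≥ p.
By the pumping lemma, w = xyz with |xy| ≤ p and y is nonempty.
Then y = 0^k for some k with 1 ≤ k ≤ p.
Since 1 ≤ k ≤ p, |xz| = q-k. Pump with i = q+1: |xy^{q+1}z| = (q-k)+(q+1)k = q+qk = q(1+k), which is composite (both factors ≥ 2). So xy^{q+1}z = 0^{q(1+k)} ∉ L.
This is a contradiction; hence L is not regular.

0^{q(1+k)}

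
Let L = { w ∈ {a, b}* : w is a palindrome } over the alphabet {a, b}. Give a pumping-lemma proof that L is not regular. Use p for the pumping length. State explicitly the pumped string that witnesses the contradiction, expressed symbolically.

Assume L is regular; let p be its pumping constant.
Take w = a^p b a^p, a palindrome of length 2p+1 ≥ p.
By the pumping lemma, w = xyz with |xy| ≤ p and |y| ≥ 1.
Because |xy| ≤ p and w begins with p copies of a, we have y = a^k with 1 ≤ k ≤ p.
Pump with i = 2: xy^2z = a^{p+k} b a^p. Its reverse is a^p b a^{p+k}, which differs from xy^2z since k ≥ 1. So xy^2z is not a palindrome and xy^2z ∉ L.
This contradicts the pumping lemma, so L is not regular.

a^{p+k} b a^p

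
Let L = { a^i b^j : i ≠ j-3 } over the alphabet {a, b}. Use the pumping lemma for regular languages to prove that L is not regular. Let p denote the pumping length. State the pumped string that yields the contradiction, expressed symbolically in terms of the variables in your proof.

Suppose for contradiction that L is regular, and let p be the pumping length.
Choose w = a^p b^{p+p!+3}. Since p ≠ (p+p!+3)-3 = p+p!, w ∈ L; and |w| ≥ p.
By the pumping lemma, w = xyz with |xy| ≤ p and |y| > 0.
Since the first p symbols of w are all a's and |xy| ≤ p, y lies entirely in the leading a-block: y = a^k for some k with 1 ≤ k ≤ p.
Since 1 ≤ k ≤ p, k divides p!; set t = 1 + p!/k. Then xy^t z has p + (p!/k)·k = p + p! copies of a. Now the a-count is p+p! and (b-count)-3 = (p+p!+3)-3 = p+p!, so i ≠ j-3 fails. So xy^t z = a^{p+p!} b^{p+p!+3} ∉ L.
Contradiction. Therefore L is not regular.

a^{p+p!} b^{p+p!+3}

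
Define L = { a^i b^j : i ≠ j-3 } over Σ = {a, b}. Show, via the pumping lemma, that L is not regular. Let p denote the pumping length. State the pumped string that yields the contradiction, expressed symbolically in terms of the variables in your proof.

Toward a contradiction, assume L is regular with pumping length p.
Choose w = a^p b^{p+p!+3}. Since p ≠ (p+p!+3)-3 = p+p!, w ∈ L; and |w| ≥ p.
By the pumping lemma, w = xyz with |xy| ≤ p and |y| > 0.
The first p characters of w are a's, so xy (and hence y) consists only of a's. Write y = a^k, 1 ≤ k ≤ p.
Since 1 ≤ k ≤ p, k divides p!; set t = 1 + p!/k. Then xy^t z has p + (p!/k)·k = p + p! copies of a. Now the a-count is p+p! and (b-count)-3 = (p+p!+3)-3 = p+p!, so i ≠ j-3 fails. So xy^t z = a^{p+p!} b^{p+p!+3} ∉ L.
This is a contradiction; hence L is not regular.

a^{p+p!} b^{p+p!+3}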